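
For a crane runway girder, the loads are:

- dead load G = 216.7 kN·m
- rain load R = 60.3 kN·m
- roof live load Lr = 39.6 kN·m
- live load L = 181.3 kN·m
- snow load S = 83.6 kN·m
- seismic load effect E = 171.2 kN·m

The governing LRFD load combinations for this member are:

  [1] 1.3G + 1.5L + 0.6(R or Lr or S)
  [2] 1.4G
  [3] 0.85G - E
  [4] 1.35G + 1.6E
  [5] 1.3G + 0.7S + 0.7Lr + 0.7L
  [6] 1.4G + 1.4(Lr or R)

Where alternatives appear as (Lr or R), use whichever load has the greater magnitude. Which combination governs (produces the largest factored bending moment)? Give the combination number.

Combination 1

(R or Lr or S) → S = 83.6 kN·m; (Lr or R) → R = 60.3 kN·m.
[1] 1.3(216.7) + 1.5(181.3) + 0.6(83.6) = 603.8
[2] 1.4(216.7) = 303.4
[3] 0.85(216.7) - 1.0(171.2) = 184.2 - 171.2 = 13.0
[4] 1.35(216.7) + 1.6(171.2) = 566.5
[5] 1.3(216.7) + 0.7(83.6) + 0.7(39.6) + 0.7(181.3) = 494.9
[6] 1.4(216.7) + 1.4(60.3) = 303.4 + 84.4 = 387.8
The largest value is 603.8 kN·m from combination 1.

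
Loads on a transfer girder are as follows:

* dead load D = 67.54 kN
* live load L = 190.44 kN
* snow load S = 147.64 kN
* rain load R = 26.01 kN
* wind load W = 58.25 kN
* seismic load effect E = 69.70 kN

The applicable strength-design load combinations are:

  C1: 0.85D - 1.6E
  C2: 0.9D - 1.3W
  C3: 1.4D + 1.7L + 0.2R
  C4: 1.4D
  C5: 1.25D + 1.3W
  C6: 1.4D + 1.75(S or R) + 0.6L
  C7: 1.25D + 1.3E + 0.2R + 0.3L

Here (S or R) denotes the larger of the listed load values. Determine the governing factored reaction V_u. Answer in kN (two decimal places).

(S or R) → S = 147.64 kN.
C1: 0.85(67.54) - 1.6(69.70) = 57.41 - 111.52 = -54.11
C2: 0.9(67.54) - 1.3(58.25) = 60.79 - 75.73 = -14.94
C3: 1.4(67.54) + 1.7(190.44) + 0.2(26.01) = 94.56 + 323.75 + 5.20 = 423.51
C4: 1.4(67.54) = 94.56
C5: 1.25(67.54) + 1.3(58.25) = 160.15
C6: 1.4(67.54) + 1.75(147.64) + 0.6(190.44) = 94.56 + 258.37 + 114.26 = 467.19
C7: 1.25(67.54) + 1.3(69.70) + 0.2(26.01) + 0.3(190.44) = 84.43 + 90.61 + 5.20 + 57.13 = 237.37
The controlling combination is 6, giving 467.19 kN.

467.19 kN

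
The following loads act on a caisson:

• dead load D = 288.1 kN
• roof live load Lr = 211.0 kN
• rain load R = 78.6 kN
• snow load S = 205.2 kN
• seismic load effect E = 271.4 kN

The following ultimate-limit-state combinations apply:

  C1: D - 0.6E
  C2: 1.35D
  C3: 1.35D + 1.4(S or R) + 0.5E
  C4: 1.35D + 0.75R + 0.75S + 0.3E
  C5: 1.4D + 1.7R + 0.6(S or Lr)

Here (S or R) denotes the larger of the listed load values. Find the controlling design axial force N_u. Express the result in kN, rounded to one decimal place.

811.9 kN

(S or R) → S = 205.2 kN; (S or Lr) → Lr = 211.0 kN.
C1: 1.0(288.1) - 0.6(271.4) = 288.1 - 162.8 = 125.3
C2: 1.35(288.1) = 388.9
C3: 1.35(288.1) + 1.4(205.2) + 0.5(271.4) = 388.9 + 287.3 + 135.7 = 811.9
C4: 1.35(288.1) + 0.75(78.6) + 0.75(205.2) + 0.3(271.4) = 388.9 + 59.0 + 153.9 + 81.4 = 683.2
C5: 1.4(288.1) + 1.7(78.6) + 0.6(211.0) = 663.6
Maximum is from combination 3.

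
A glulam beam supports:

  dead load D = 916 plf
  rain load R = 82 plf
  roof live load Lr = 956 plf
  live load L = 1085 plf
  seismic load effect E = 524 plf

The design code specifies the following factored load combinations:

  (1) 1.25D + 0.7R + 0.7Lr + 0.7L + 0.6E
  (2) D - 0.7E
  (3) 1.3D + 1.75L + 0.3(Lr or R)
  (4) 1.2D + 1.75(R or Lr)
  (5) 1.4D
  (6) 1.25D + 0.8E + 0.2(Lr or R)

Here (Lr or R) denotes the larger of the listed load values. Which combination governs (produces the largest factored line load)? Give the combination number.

Combination 3

(Lr or R) → Lr = 956 plf; (R or Lr) → Lr = 956 plf.
(1) 1.25(916) + 0.7(82) + 0.7(956) + 0.7(1085) + 0.6(524) = 1145.0 + 57.4 + 669.2 + 759.5 + 314.4 = 2945.5
(2) 1.0(916) - 0.7(524) = 916.0 - 366.8 = 549.2
(3) 1.3(916) + 1.75(1085) + 0.3(956) = 1190.8 + 1898.8 + 286.8 = 3376.4
(4) 1.2(916) + 1.75(956) = 1099.2 + 1673.0 = 2772.2
(5) 1.4(916) = 1282.4
(6) 1.25(916) + 0.8(524) + 0.2(956) = 1145.0 + 419.2 + 191.2 = 1755.4
The largest value is 3376.4 plf from combination 3.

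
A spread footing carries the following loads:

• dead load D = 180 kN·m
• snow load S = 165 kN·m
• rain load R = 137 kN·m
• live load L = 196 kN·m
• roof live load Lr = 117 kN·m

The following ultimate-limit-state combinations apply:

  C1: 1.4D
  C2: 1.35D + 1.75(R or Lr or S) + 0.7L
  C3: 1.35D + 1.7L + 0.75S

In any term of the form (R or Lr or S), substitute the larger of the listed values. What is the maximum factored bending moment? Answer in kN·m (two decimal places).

(R or Lr or S) → S = 165 kN·m.
C1: 1.4(180) = 252.00
C2: 1.35(180) + 1.75(165) + 0.7(196) = 243.00 + 288.75 + 137.20 = 668.95
C3: 1.35(180) + 1.7(196) + 0.75(165) = 243.00 + 333.20 + 123.75 = 699.95
Maximum is from combination 3.

699.95 kN·m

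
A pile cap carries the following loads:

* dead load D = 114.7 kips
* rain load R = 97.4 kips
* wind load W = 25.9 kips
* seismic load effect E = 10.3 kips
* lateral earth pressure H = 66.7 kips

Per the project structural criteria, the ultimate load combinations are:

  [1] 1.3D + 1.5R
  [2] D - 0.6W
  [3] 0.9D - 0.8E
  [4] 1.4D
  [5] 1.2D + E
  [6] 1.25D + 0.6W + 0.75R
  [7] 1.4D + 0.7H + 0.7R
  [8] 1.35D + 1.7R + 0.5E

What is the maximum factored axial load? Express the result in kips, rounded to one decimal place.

[1] 1.3(114.7) + 1.5(97.4) = 295.2
[2] 1.0(114.7) - 0.6(25.9) = 99.2
[3] 0.9(114.7) - 0.8(10.3) = 95.0
[4] 1.4(114.7) = 160.6
[5] 1.2(114.7) + 1.0(10.3) = 147.9
[6] 1.25(114.7) + 0.6(25.9) + 0.75(97.4) = 232.0
[7] 1.4(114.7) + 0.7(66.7) + 0.7(97.4) = 275.5
[8] 1.35(114.7) + 1.7(97.4) + 0.5(10.3) = 325.6
The controlling combination is 8, giving 325.6 kips.

325.6 kips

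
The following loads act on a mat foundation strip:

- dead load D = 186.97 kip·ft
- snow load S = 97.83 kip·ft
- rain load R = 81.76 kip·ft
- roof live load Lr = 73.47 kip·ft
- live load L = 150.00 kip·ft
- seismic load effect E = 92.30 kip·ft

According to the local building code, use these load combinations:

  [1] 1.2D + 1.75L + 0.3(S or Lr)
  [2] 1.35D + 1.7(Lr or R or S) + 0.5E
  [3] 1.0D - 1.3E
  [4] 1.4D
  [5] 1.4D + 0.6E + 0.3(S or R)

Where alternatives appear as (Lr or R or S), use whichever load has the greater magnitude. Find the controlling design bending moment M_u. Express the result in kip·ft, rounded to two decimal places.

(S or Lr) → S = 97.83 kip·ft; (Lr or R or S) → S = 97.83 kip·ft; (S or R) → S = 97.83 kip·ft.
[1] 1.2(186.97) + 1.75(150.00) + 0.3(97.83) = 516.21
[2] 1.35(186.97) + 1.7(97.83) + 0.5(92.30) = 464.87
[3] 1.0(186.97) - 1.3(92.30) = 66.98
[4] 1.4(186.97) = 261.76
[5] 1.4(186.97) + 0.6(92.30) + 0.3(97.83) = 346.49
The controlling combination is 1, giving 516.21 kip·ft.

516.21 kip·ft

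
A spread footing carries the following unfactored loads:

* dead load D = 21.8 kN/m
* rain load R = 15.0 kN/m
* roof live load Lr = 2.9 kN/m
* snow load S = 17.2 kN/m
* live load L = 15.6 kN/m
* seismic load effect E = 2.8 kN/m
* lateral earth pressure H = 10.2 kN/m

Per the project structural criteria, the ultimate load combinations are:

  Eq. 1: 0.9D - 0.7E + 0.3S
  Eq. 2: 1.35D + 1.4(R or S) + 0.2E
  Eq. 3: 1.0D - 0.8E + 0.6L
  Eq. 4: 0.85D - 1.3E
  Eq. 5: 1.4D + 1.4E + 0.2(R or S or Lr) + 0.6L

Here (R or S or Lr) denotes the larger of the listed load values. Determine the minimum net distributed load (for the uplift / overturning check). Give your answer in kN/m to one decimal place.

14.9 kN/m

(R or S) → S = 17.2 kN/m; (R or S or Lr) → S = 17.2 kN/m.
Eq. 1: 0.9(21.8) - 0.7(2.8) + 0.3(17.2) = 22.8
Eq. 2: 1.35(21.8) + 1.4(17.2) + 0.2(2.8) = 54.1
Eq. 3: 1.0(21.8) - 0.8(2.8) + 0.6(15.6) = 28.9
Eq. 4: 0.85(21.8) - 1.3(2.8) = 14.9
Eq. 5: 1.4(21.8) + 1.4(2.8) + 0.2(17.2) + 0.6(15.6) = 47.2
Combination 4 gives the minimum: 14.9 kN/m.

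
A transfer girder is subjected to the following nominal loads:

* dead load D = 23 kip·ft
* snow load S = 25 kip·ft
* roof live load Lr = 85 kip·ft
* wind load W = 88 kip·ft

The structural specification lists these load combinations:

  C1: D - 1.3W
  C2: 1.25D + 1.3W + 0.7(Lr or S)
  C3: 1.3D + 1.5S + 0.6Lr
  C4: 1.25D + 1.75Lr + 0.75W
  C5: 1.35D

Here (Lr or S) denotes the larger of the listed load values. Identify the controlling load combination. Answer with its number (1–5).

Combination 4

(Lr or S) → Lr = 85 kip·ft.
C1: 1.0(23) - 1.3(88) = -91.4
C2: 1.25(23) + 1.3(88) + 0.7(85) = 202.7
C3: 1.3(23) + 1.5(25) + 0.6(85) = 118.4
C4: 1.25(23) + 1.75(85) + 0.75(88) = 243.5
C5: 1.35(23) = 31.1
The largest value is 243.5 kip·ft from combination 4.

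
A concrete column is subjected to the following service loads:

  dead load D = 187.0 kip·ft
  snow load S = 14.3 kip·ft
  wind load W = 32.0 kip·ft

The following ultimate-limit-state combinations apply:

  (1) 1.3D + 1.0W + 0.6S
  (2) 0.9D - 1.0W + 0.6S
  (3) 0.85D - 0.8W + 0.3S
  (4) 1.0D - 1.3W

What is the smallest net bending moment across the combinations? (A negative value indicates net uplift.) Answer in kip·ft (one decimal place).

137.6 kip·ft

(1) 1.3(187.0) + 1.0(32.0) + 0.6(14.3) = 283.7
(2) 0.9(187.0) - 1.0(32.0) + 0.6(14.3) = 144.9
(3) 0.85(187.0) - 0.8(32.0) + 0.3(14.3) = 137.6
(4) 1.0(187.0) - 1.3(32.0) = 145.4
Combination 3 gives the minimum: 137.6 kip·ft.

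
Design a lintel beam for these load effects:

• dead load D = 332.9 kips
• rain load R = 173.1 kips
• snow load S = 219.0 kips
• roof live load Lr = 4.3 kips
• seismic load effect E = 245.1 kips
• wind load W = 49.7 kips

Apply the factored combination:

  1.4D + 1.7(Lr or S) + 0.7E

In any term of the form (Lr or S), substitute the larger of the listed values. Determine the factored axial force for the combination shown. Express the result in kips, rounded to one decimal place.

(Lr or S) → S = 219.0 kips.
1.4(332.9) + 1.7(219.0) + 0.7(245.1) = 1009.9
P_u = 1009.9 kips.

1009.9 kips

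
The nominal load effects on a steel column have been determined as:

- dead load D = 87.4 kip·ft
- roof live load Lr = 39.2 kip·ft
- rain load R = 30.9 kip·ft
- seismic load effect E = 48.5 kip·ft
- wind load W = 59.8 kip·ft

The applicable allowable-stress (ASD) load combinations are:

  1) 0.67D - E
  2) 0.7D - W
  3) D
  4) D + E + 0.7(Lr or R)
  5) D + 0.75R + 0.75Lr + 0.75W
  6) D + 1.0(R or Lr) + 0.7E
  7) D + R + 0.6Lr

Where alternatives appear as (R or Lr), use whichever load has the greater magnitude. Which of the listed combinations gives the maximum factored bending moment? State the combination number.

(Lr or R) → Lr = 39.2 kip·ft; (R or Lr) → Lr = 39.2 kip·ft.
1) 0.67(87.4) - 1.0(48.5) = 58.56 - 48.50 = 10.06
2) 0.7(87.4) - 1.0(59.8) = 61.18 - 59.80 = 1.38
3) 1.0(87.4) = 87.40
4) 1.0(87.4) + 1.0(48.5) + 0.7(39.2) = 87.40 + 48.50 + 27.44 = 163.34
5) 1.0(87.4) + 0.75(30.9) + 0.75(39.2) + 0.75(59.8) = 87.40 + 23.18 + 29.40 + 44.85 = 184.83
6) 1.0(87.4) + 1.0(39.2) + 0.7(48.5) = 87.40 + 39.20 + 33.95 = 160.55
7) 1.0(87.4) + 1.0(30.9) + 0.6(39.2) = 87.40 + 30.90 + 23.52 = 141.82
The largest value is 184.83 kip·ft from combination 5.

Combination 5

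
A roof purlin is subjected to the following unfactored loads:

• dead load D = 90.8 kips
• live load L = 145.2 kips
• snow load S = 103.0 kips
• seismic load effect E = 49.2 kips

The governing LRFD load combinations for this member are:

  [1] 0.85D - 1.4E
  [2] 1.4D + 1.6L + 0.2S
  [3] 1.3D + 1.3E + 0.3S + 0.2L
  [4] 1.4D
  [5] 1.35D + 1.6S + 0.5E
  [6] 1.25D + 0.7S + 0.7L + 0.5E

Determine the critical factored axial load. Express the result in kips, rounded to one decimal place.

[1] 0.85(90.8) - 1.4(49.2) = 77.2 - 68.9 = 8.3
[2] 1.4(90.8) + 1.6(145.2) + 0.2(103.0) = 127.1 + 232.3 + 20.6 = 380.0
[3] 1.3(90.8) + 1.3(49.2) + 0.3(103.0) + 0.2(145.2) = 118.0 + 64.0 + 30.9 + 29.0 = 241.9
[4] 1.4(90.8) = 127.1
[5] 1.35(90.8) + 1.6(103.0) + 0.5(49.2) = 122.6 + 164.8 + 24.6 = 312.0
[6] 1.25(90.8) + 0.7(103.0) + 0.7(145.2) + 0.5(49.2) = 113.5 + 72.1 + 101.6 + 24.6 = 311.8
Maximum is from combination 2.

380.0 kips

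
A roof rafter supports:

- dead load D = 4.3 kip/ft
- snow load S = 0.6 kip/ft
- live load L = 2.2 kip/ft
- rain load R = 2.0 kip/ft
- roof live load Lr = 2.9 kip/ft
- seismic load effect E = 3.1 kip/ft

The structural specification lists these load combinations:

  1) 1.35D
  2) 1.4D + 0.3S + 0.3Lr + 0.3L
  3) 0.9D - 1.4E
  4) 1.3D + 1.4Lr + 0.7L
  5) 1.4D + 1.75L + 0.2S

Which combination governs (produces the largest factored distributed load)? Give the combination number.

Combination 4

1) 1.35(4.3) = 5.81
2) 1.4(4.3) + 0.3(0.6) + 0.3(2.9) + 0.3(2.2) = 6.02 + 0.18 + 0.87 + 0.66 = 7.73
3) 0.9(4.3) - 1.4(3.1) = 3.87 - 4.34 = -0.47
4) 1.3(4.3) + 1.4(2.9) + 0.7(2.2) = 5.59 + 4.06 + 1.54 = 11.19
5) 1.4(4.3) + 1.75(2.2) + 0.2(0.6) = 6.02 + 3.85 + 0.12 = 9.99
The largest value is 11.19 kip/ft from combination 4.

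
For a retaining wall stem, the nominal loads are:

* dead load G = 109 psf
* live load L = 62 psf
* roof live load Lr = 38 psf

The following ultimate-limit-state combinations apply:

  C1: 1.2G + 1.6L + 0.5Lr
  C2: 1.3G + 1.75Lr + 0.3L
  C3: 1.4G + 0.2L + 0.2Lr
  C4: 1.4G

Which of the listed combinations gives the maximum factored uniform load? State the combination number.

Combination 1

C1: 1.2(109) + 1.6(62) + 0.5(38) = 130.80 + 99.20 + 19.00 = 249.00
C2: 1.3(109) + 1.75(38) + 0.3(62) = 141.70 + 66.50 + 18.60 = 226.80
C3: 1.4(109) + 0.2(62) + 0.2(38) = 152.60 + 12.40 + 7.60 = 172.60
C4: 1.4(109) = 152.60
The largest value is 249.00 psf from combination 1.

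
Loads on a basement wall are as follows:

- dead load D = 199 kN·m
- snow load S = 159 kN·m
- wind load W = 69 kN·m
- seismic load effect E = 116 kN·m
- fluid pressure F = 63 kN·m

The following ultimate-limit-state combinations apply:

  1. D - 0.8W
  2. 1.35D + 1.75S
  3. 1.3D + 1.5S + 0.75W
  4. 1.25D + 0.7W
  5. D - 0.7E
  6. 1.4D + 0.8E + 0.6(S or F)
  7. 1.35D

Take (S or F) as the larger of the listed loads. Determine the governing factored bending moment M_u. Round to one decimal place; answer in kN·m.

(S or F) → S = 159 kN·m.
1. 1.0(199) - 0.8(69) = 199.0 - 55.2 = 143.8
2. 1.35(199) + 1.75(159) = 546.9
3. 1.3(199) + 1.5(159) + 0.75(69) = 258.7 + 238.5 + 51.8 = 549.0
4. 1.25(199) + 0.7(69) = 248.8 + 48.3 = 297.1
5. 1.0(199) - 0.7(116) = 199.0 - 81.2 = 117.8
6. 1.4(199) + 0.8(116) + 0.6(159) = 278.6 + 92.8 + 95.4 = 466.8
7. 1.35(199) = 268.7
The controlling combination is 3, giving 549.0 kN·m.

549.0 kN·m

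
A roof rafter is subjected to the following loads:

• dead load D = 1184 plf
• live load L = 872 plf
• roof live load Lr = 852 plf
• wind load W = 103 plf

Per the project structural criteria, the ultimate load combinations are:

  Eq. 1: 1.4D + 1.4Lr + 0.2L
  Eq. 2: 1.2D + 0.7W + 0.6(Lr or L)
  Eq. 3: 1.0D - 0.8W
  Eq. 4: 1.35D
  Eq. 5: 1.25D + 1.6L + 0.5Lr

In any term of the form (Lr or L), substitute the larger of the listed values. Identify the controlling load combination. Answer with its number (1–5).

(Lr or L) → L = 872 plf.
Eq. 1: 1.4(1184) + 1.4(852) + 0.2(872) = 3024.80
Eq. 2: 1.2(1184) + 0.7(103) + 0.6(872) = 2016.10
Eq. 3: 1.0(1184) - 0.8(103) = 1101.60
Eq. 4: 1.35(1184) = 1598.40
Eq. 5: 1.25(1184) + 1.6(872) + 0.5(852) = 3301.20
The largest value is 3301.20 plf from combination 5.

Combination 5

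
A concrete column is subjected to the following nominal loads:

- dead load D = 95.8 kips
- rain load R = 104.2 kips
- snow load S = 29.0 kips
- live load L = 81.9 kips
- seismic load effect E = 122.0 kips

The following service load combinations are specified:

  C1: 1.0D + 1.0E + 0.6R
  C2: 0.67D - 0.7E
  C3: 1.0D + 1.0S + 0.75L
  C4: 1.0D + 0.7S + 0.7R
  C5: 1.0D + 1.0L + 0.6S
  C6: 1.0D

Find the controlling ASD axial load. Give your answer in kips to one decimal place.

280.3 kips

C1: 1.0(95.8) + 1.0(122.0) + 0.6(104.2) = 95.8 + 122.0 + 62.5 = 280.3
C2: 0.67(95.8) - 0.7(122.0) = 64.2 - 85.4 = -21.2
C3: 1.0(95.8) + 1.0(29.0) + 0.75(81.9) = 95.8 + 29.0 + 61.4 = 186.2
C4: 1.0(95.8) + 0.7(29.0) + 0.7(104.2) = 95.8 + 20.3 + 72.9 = 189.0
C5: 1.0(95.8) + 1.0(81.9) + 0.6(29.0) = 95.8 + 81.9 + 17.4 = 195.1
C6: 1.0(95.8) = 95.8
The controlling combination is 1, giving 280.3 kips.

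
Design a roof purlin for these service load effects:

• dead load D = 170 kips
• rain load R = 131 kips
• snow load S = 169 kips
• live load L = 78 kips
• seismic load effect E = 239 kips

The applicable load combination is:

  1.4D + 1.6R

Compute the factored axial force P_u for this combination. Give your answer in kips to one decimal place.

1.4(170) + 1.6(131) = 447.6
P_u = 447.6 kips.

447.6 kips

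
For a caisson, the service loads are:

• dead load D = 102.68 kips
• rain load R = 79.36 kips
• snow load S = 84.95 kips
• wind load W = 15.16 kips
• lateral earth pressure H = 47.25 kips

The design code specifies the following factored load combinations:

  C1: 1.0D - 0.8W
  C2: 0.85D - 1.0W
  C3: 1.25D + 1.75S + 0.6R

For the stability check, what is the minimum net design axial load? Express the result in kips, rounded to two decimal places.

72.12 kips

C1: 1.0(102.68) - 0.8(15.16) = 102.68 - 12.13 = 90.55
C2: 0.85(102.68) - 1.0(15.16) = 87.28 - 15.16 = 72.12
C3: 1.25(102.68) + 1.75(84.95) + 0.6(79.36) = 128.35 + 148.66 + 47.62 = 324.63
Combination 2 gives the minimum: 72.12 kips.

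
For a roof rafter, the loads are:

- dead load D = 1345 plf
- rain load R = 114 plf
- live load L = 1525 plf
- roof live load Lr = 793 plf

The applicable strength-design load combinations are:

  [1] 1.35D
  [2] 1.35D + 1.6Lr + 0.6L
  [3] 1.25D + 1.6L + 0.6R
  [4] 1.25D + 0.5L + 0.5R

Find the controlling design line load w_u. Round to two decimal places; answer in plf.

4189.65 plf

[1] 1.35(1345) = 1815.75
[2] 1.35(1345) + 1.6(793) + 0.6(1525) = 1815.75 + 1268.80 + 915.00 = 3999.55
[3] 1.25(1345) + 1.6(1525) + 0.6(114) = 1681.25 + 2440.00 + 68.40 = 4189.65
[4] 1.25(1345) + 0.5(1525) + 0.5(114) = 1681.25 + 762.50 + 57.00 = 2500.75
Combination 3 governs: w_u = 4189.65 plf.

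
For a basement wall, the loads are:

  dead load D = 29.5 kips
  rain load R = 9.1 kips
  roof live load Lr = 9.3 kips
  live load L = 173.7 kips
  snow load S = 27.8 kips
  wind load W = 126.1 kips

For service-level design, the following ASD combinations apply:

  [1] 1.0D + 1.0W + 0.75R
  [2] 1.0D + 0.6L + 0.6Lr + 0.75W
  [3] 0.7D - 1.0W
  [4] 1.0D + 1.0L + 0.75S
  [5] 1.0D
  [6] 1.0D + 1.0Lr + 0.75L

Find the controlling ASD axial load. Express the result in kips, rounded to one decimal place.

[1] 1.0(29.5) + 1.0(126.1) + 0.75(9.1) = 29.5 + 126.1 + 6.8 = 162.4
[2] 1.0(29.5) + 0.6(173.7) + 0.6(9.3) + 0.75(126.1) = 29.5 + 104.2 + 5.6 + 94.6 = 233.9
[3] 0.7(29.5) - 1.0(126.1) = -105.5
[4] 1.0(29.5) + 1.0(173.7) + 0.75(27.8) = 29.5 + 173.7 + 20.9 = 224.1
[5] 1.0(29.5) = 29.5
[6] 1.0(29.5) + 1.0(9.3) + 0.75(173.7) = 29.5 + 9.3 + 130.3 = 169.1
Combination 2 governs: P = 233.9 kips.

233.9 kips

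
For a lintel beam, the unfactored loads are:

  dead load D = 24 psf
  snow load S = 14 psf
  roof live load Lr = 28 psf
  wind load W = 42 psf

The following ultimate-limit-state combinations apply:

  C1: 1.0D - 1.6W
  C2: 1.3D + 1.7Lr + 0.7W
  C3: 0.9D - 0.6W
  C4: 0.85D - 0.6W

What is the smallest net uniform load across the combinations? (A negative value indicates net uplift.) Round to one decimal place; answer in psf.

C1: 1.0(24) - 1.6(42) = -43.2
C2: 1.3(24) + 1.7(28) + 0.7(42) = 108.2
C3: 0.9(24) - 0.6(42) = -3.6
C4: 0.85(24) - 0.6(42) = -4.8
Combination 1 gives the minimum: -43.2 psf.

-43.2 psf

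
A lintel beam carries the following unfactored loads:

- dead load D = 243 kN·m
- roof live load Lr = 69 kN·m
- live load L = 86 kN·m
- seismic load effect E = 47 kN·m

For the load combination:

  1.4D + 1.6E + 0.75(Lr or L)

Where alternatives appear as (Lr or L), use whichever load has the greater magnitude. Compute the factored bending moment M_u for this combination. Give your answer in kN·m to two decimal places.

479.90 kN·m

(Lr or L) → L = 86 kN·m.
1.4(243) + 1.6(47) + 0.75(86) = 479.90
M_u = 479.90 kN·m.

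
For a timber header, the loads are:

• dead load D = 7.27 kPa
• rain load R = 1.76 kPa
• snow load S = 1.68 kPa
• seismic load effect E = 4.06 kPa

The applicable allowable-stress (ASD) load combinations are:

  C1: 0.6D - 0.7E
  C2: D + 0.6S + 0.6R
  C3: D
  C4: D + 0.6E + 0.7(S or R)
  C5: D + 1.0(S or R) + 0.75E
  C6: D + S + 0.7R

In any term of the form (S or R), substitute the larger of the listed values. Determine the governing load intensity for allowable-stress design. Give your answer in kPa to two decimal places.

12.08 kPa

(S or R) → R = 1.76 kPa.
C1: 0.6(7.27) - 0.7(4.06) = 4.36 - 2.84 = 1.52
C2: 1.0(7.27) + 0.6(1.68) + 0.6(1.76) = 9.33
C3: 1.0(7.27) = 7.27
C4: 1.0(7.27) + 0.6(4.06) + 0.7(1.76) = 7.27 + 2.44 + 1.23 = 10.94
C5: 1.0(7.27) + 1.0(1.76) + 0.75(4.06) = 7.27 + 1.76 + 3.05 = 12.08
C6: 1.0(7.27) + 1.0(1.68) + 0.7(1.76) = 7.27 + 1.68 + 1.23 = 10.18
Combination 5 governs: q = 12.08 kPa.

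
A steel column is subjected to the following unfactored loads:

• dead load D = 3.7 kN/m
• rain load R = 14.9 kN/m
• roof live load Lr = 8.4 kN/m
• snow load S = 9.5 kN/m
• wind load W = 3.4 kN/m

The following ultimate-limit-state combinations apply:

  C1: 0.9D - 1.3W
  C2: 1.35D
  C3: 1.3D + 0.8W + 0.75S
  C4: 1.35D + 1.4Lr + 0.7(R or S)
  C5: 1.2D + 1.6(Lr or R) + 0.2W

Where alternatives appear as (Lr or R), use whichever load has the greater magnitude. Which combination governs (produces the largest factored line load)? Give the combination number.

(R or S) → R = 14.9 kN/m; (Lr or R) → R = 14.9 kN/m.
C1: 0.9(3.7) - 1.3(3.4) = 3.3 - 4.4 = -1.1
C2: 1.35(3.7) = 5.0
C3: 1.3(3.7) + 0.8(3.4) + 0.75(9.5) = 14.7
C4: 1.35(3.7) + 1.4(8.4) + 0.7(14.9) = 5.0 + 11.8 + 10.4 = 27.2
C5: 1.2(3.7) + 1.6(14.9) + 0.2(3.4) = 29.0
The largest value is 29.0 kN/m from combination 5.

Combination 5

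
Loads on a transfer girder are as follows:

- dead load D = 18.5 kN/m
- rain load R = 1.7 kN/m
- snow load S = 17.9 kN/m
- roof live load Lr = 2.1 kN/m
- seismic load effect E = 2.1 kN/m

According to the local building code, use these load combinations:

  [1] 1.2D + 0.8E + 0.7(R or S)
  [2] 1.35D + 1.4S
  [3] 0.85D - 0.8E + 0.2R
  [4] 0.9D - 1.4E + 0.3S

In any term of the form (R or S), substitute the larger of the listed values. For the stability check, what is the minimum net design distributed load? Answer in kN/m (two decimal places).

(R or S) → S = 17.9 kN/m.
[1] 1.2(18.5) + 0.8(2.1) + 0.7(17.9) = 22.20 + 1.68 + 12.53 = 36.41
[2] 1.35(18.5) + 1.4(17.9) = 24.98 + 25.06 = 50.04
[3] 0.85(18.5) - 0.8(2.1) + 0.2(1.7) = 15.73 - 1.68 + 0.34 = 14.39
[4] 0.9(18.5) - 1.4(2.1) + 0.3(17.9) = 16.65 - 2.94 + 5.37 = 19.08
Combination 3 gives the minimum: 14.39 kN/m.

14.39 kN/m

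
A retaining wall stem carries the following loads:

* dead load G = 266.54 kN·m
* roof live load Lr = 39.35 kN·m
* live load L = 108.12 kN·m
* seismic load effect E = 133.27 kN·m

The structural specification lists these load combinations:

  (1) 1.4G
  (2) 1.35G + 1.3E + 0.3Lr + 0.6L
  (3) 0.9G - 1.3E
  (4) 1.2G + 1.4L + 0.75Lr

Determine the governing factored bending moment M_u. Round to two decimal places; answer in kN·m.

609.76 kN·m

(1) 1.4(266.54) = 373.16
(2) 1.35(266.54) + 1.3(133.27) + 0.3(39.35) + 0.6(108.12) = 359.83 + 173.25 + 11.81 + 64.87 = 609.76
(3) 0.9(266.54) - 1.3(133.27) = 239.89 - 173.25 = 66.64
(4) 1.2(266.54) + 1.4(108.12) + 0.75(39.35) = 319.85 + 151.37 + 29.51 = 500.73
Combination 2 governs: M_u = 609.76 kN·m.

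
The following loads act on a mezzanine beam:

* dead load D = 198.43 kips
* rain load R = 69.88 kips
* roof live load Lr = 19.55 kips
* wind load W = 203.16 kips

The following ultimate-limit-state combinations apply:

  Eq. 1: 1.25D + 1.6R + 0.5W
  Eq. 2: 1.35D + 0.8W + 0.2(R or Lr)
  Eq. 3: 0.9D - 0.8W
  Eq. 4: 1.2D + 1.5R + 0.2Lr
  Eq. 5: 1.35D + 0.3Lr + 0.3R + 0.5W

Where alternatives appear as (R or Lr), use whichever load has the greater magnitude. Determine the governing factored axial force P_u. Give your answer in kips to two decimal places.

461.43 kips

(R or Lr) → R = 69.88 kips.
Eq. 1: 1.25(198.43) + 1.6(69.88) + 0.5(203.16) = 248.04 + 111.81 + 101.58 = 461.43
Eq. 2: 1.35(198.43) + 0.8(203.16) + 0.2(69.88) = 444.38
Eq. 3: 0.9(198.43) - 0.8(203.16) = 178.59 - 162.53 = 16.06
Eq. 4: 1.2(198.43) + 1.5(69.88) + 0.2(19.55) = 238.12 + 104.82 + 3.91 = 346.85
Eq. 5: 1.35(198.43) + 0.3(19.55) + 0.3(69.88) + 0.5(203.16) = 267.88 + 5.87 + 20.96 + 101.58 = 396.29
Maximum is from combination 1.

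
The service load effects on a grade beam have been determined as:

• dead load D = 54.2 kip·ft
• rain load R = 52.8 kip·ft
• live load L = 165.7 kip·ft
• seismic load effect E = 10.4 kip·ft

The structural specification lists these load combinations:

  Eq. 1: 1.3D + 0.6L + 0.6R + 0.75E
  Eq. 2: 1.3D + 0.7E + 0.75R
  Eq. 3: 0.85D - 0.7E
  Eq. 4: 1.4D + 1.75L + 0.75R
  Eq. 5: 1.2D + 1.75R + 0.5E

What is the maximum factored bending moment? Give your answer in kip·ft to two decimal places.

405.46 kip·ft

Eq. 1: 1.3(54.2) + 0.6(165.7) + 0.6(52.8) + 0.75(10.4) = 209.36
Eq. 2: 1.3(54.2) + 0.7(10.4) + 0.75(52.8) = 117.34
Eq. 3: 0.85(54.2) - 0.7(10.4) = 38.79
Eq. 4: 1.4(54.2) + 1.75(165.7) + 0.75(52.8) = 405.46
Eq. 5: 1.2(54.2) + 1.75(52.8) + 0.5(10.4) = 162.64
Maximum is from combination 4.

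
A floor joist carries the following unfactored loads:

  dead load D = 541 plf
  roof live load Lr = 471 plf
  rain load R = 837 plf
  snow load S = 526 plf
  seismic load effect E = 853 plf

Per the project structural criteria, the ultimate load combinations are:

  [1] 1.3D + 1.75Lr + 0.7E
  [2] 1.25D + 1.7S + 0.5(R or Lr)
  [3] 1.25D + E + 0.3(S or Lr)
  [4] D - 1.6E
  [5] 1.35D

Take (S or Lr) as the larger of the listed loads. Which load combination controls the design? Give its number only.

(R or Lr) → R = 837 plf; (S or Lr) → S = 526 plf.
[1] 1.3(541) + 1.75(471) + 0.7(853) = 703.3 + 824.3 + 597.1 = 2124.7
[2] 1.25(541) + 1.7(526) + 0.5(837) = 676.3 + 894.2 + 418.5 = 1989.0
[3] 1.25(541) + 1.0(853) + 0.3(526) = 676.3 + 853.0 + 157.8 = 1687.1
[4] 1.0(541) - 1.6(853) = 541.0 - 1364.8 = -823.8
[5] 1.35(541) = 730.4
The largest value is 2124.7 plf from combination 1.

Combination 1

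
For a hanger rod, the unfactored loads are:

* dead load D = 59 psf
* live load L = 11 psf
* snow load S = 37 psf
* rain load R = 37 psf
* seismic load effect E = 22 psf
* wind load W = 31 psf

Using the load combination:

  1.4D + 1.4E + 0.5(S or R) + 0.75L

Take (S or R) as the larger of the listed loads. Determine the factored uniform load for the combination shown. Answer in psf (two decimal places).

(S or R) → S = 37 psf.
1.4(59) + 1.4(22) + 0.5(37) + 0.75(11) = 82.60 + 30.80 + 18.50 + 8.25 = 140.15
q_u = 140.15 psf.

140.15 psf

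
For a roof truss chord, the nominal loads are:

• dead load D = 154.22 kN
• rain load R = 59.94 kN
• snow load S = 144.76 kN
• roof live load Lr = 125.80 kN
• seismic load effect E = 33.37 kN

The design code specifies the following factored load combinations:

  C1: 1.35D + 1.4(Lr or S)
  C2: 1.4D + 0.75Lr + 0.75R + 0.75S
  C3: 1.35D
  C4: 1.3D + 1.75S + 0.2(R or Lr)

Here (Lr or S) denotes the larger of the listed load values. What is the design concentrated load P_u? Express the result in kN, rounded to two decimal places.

478.98 kN

(Lr or S) → S = 144.76 kN; (R or Lr) → Lr = 125.80 kN.
C1: 1.35(154.22) + 1.4(144.76) = 410.86
C2: 1.4(154.22) + 0.75(125.80) + 0.75(59.94) + 0.75(144.76) = 463.78
C3: 1.35(154.22) = 208.20
C4: 1.3(154.22) + 1.75(144.76) + 0.2(125.80) = 478.98
The controlling combination is 4, giving 478.98 kN.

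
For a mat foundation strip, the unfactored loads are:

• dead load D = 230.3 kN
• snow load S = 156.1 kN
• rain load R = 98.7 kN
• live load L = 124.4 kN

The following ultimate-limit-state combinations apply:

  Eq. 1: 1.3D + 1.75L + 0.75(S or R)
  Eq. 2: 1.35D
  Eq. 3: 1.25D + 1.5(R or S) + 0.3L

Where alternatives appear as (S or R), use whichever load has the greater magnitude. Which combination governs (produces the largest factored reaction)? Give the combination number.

(S or R) → S = 156.1 kN; (R or S) → S = 156.1 kN.
Eq. 1: 1.3(230.3) + 1.75(124.4) + 0.75(156.1) = 299.4 + 217.7 + 117.1 = 634.2
Eq. 2: 1.35(230.3) = 310.9
Eq. 3: 1.25(230.3) + 1.5(156.1) + 0.3(124.4) = 559.3
The largest value is 634.2 kN from combination 1.

Combination 1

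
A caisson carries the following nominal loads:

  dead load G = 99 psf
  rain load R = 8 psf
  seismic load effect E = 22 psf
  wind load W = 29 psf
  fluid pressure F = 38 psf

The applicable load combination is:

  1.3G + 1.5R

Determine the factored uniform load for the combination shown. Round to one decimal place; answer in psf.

140.7 psf

1.3(99) + 1.5(8) = 128.7 + 12.0 = 140.7
q_u = 140.7 psf.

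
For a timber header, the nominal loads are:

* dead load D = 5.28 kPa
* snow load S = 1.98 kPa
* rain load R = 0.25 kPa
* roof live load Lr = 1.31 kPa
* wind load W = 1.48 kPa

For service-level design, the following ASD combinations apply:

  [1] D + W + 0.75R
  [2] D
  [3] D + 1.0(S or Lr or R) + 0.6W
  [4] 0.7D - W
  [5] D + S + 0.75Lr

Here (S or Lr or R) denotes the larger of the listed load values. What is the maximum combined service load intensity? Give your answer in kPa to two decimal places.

8.24 kPa

(S or Lr or R) → S = 1.98 kPa.
[1] 1.0(5.28) + 1.0(1.48) + 0.75(0.25) = 5.28 + 1.48 + 0.19 = 6.95
[2] 1.0(5.28) = 5.28
[3] 1.0(5.28) + 1.0(1.98) + 0.6(1.48) = 5.28 + 1.98 + 0.89 = 8.15
[4] 0.7(5.28) - 1.0(1.48) = 3.70 - 1.48 = 2.22
[5] 1.0(5.28) + 1.0(1.98) + 0.75(1.31) = 5.28 + 1.98 + 0.98 = 8.24
Maximum is from combination 5.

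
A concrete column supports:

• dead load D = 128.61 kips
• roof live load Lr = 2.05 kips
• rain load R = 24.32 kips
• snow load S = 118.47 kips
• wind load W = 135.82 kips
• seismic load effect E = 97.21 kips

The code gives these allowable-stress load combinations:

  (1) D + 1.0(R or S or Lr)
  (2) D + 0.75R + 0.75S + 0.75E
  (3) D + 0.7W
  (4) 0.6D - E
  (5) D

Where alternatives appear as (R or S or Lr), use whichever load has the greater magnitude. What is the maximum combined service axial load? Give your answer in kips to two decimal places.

(R or S or Lr) → S = 118.47 kips.
(1) 1.0(128.61) + 1.0(118.47) = 247.08
(2) 1.0(128.61) + 0.75(24.32) + 0.75(118.47) + 0.75(97.21) = 308.61
(3) 1.0(128.61) + 0.7(135.82) = 223.68
(4) 0.6(128.61) - 1.0(97.21) = -20.04
(5) 1.0(128.61) = 128.61
The controlling combination is 2, giving 308.61 kips.

308.61 kips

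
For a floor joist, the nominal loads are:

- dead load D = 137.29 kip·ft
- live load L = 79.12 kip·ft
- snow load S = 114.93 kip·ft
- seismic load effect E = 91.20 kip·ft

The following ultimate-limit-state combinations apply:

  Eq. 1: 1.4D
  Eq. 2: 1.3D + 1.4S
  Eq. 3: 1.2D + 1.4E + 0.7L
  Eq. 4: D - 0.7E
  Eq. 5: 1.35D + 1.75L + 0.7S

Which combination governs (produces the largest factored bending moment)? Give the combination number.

Eq. 1: 1.4(137.29) = 192.21
Eq. 2: 1.3(137.29) + 1.4(114.93) = 178.48 + 160.90 = 339.38
Eq. 3: 1.2(137.29) + 1.4(91.20) + 0.7(79.12) = 164.75 + 127.68 + 55.38 = 347.81
Eq. 4: 1.0(137.29) - 0.7(91.20) = 137.29 - 63.84 = 73.45
Eq. 5: 1.35(137.29) + 1.75(79.12) + 0.7(114.93) = 185.34 + 138.46 + 80.45 = 404.25
The largest value is 404.25 kip·ft from combination 5.

Combination 5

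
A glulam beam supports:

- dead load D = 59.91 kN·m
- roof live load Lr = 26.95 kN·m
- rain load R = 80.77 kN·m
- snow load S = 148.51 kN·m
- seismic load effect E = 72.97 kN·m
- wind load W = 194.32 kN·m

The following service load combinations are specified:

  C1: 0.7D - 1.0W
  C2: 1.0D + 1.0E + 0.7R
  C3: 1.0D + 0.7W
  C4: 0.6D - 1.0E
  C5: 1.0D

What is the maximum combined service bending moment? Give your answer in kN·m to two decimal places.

195.93 kN·m

C1: 0.7(59.91) - 1.0(194.32) = 41.94 - 194.32 = -152.38
C2: 1.0(59.91) + 1.0(72.97) + 0.7(80.77) = 59.91 + 72.97 + 56.54 = 189.42
C3: 1.0(59.91) + 0.7(194.32) = 59.91 + 136.02 = 195.93
C4: 0.6(59.91) - 1.0(72.97) = 35.95 - 72.97 = -37.02
C5: 1.0(59.91) = 59.91
The controlling combination is 3, giving 195.93 kN·m.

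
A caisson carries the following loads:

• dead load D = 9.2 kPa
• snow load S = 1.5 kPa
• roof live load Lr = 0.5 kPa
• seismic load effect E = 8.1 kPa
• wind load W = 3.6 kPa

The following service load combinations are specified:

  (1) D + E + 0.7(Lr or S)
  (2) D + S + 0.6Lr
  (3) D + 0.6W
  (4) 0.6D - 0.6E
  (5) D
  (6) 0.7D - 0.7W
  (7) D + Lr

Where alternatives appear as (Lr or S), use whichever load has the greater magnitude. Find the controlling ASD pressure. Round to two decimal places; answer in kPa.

(Lr or S) → S = 1.5 kPa.
(1) 1.0(9.2) + 1.0(8.1) + 0.7(1.5) = 9.20 + 8.10 + 1.05 = 18.35
(2) 1.0(9.2) + 1.0(1.5) + 0.6(0.5) = 9.20 + 1.50 + 0.30 = 11.00
(3) 1.0(9.2) + 0.6(3.6) = 9.20 + 2.16 = 11.36
(4) 0.6(9.2) - 0.6(8.1) = 5.52 - 4.86 = 0.66
(5) 1.0(9.2) = 9.20
(6) 0.7(9.2) - 0.7(3.6) = 6.44 - 2.52 = 3.92
(7) 1.0(9.2) + 1.0(0.5) = 9.20 + 0.50 = 9.70
Maximum is from combination 1.

18.35 kPa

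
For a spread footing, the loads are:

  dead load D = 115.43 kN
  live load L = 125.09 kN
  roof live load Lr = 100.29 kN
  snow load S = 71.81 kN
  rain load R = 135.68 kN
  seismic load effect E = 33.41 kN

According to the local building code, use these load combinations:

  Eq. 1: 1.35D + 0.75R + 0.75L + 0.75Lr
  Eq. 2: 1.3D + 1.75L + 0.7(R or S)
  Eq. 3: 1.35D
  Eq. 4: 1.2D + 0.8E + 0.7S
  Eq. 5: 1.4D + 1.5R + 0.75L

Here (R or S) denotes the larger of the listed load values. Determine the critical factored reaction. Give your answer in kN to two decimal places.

463.94 kN

(R or S) → R = 135.68 kN.
Eq. 1: 1.35(115.43) + 0.75(135.68) + 0.75(125.09) + 0.75(100.29) = 155.83 + 101.76 + 93.82 + 75.22 = 426.63
Eq. 2: 1.3(115.43) + 1.75(125.09) + 0.7(135.68) = 463.94
Eq. 3: 1.35(115.43) = 155.83
Eq. 4: 1.2(115.43) + 0.8(33.41) + 0.7(71.81) = 215.51
Eq. 5: 1.4(115.43) + 1.5(135.68) + 0.75(125.09) = 161.60 + 203.52 + 93.82 = 458.94
Maximum is from combination 2.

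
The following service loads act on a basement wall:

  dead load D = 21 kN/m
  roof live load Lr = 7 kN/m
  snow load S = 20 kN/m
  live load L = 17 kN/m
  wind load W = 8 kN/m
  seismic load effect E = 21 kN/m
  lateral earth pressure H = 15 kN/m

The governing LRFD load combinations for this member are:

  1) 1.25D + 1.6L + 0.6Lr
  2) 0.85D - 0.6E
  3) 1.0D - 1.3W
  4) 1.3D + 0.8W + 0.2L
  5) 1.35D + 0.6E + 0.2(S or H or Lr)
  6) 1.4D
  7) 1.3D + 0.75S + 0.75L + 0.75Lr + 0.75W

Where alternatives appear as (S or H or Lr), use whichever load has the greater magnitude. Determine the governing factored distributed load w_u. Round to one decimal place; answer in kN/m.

(S or H or Lr) → S = 20 kN/m.
1) 1.25(21) + 1.6(17) + 0.6(7) = 26.3 + 27.2 + 4.2 = 57.7
2) 0.85(21) - 0.6(21) = 17.9 - 12.6 = 5.3
3) 1.0(21) - 1.3(8) = 21.0 - 10.4 = 10.6
4) 1.3(21) + 0.8(8) + 0.2(17) = 27.3 + 6.4 + 3.4 = 37.1
5) 1.35(21) + 0.6(21) + 0.2(20) = 28.4 + 12.6 + 4.0 = 45.0
6) 1.4(21) = 29.4
7) 1.3(21) + 0.75(20) + 0.75(17) + 0.75(7) + 0.75(8) = 66.3
The controlling combination is 7, giving 66.3 kN/m.

66.3 kN/m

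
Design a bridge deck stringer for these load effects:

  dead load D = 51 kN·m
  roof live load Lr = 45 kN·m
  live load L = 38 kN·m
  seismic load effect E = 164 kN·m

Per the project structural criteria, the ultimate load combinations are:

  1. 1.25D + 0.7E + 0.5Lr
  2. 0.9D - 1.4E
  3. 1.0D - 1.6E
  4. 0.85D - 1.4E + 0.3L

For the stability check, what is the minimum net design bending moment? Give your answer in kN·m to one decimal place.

-211.4 kN·m

1. 1.25(51) + 0.7(164) + 0.5(45) = 201.1
2. 0.9(51) - 1.4(164) = -183.7
3. 1.0(51) - 1.6(164) = -211.4
4. 0.85(51) - 1.4(164) + 0.3(38) = -174.9
Combination 3 gives the minimum: -211.4 kN·m.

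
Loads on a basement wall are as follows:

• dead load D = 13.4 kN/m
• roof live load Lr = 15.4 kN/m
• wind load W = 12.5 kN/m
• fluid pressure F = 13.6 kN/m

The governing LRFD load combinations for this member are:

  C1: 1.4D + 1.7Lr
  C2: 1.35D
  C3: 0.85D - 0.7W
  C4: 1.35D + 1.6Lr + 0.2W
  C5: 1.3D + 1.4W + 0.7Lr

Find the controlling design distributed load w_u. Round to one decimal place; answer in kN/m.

45.7 kN/m

C1: 1.4(13.4) + 1.7(15.4) = 44.9
C2: 1.35(13.4) = 18.1
C3: 0.85(13.4) - 0.7(12.5) = 11.4 - 8.8 = 2.6
C4: 1.35(13.4) + 1.6(15.4) + 0.2(12.5) = 18.1 + 24.6 + 2.5 = 45.2
C5: 1.3(13.4) + 1.4(12.5) + 0.7(15.4) = 17.4 + 17.5 + 10.8 = 45.7
Combination 5 governs: w_u = 45.7 kN/m.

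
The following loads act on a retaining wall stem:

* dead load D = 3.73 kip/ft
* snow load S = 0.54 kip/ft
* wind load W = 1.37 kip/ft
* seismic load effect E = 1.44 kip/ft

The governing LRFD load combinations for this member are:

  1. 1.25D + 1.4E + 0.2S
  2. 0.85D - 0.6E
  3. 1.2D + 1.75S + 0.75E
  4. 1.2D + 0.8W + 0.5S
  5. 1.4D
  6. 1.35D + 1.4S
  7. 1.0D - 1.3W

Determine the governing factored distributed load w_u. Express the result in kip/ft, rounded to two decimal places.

6.79 kip/ft

1. 1.25(3.73) + 1.4(1.44) + 0.2(0.54) = 4.66 + 2.02 + 0.11 = 6.79
2. 0.85(3.73) - 0.6(1.44) = 3.17 - 0.86 = 2.31
3. 1.2(3.73) + 1.75(0.54) + 0.75(1.44) = 6.50
4. 1.2(3.73) + 0.8(1.37) + 0.5(0.54) = 5.84
5. 1.4(3.73) = 5.22
6. 1.35(3.73) + 1.4(0.54) = 5.79
7. 1.0(3.73) - 1.3(1.37) = 3.73 - 1.78 = 1.95
Maximum is from combination 1.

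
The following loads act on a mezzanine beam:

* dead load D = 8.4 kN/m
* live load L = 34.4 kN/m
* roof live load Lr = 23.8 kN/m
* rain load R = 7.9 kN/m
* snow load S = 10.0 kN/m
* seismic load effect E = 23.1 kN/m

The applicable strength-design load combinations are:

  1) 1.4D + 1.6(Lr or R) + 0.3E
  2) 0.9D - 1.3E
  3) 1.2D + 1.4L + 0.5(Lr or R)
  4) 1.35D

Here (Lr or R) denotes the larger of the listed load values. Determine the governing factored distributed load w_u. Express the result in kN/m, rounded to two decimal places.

(Lr or R) → Lr = 23.8 kN/m.
1) 1.4(8.4) + 1.6(23.8) + 0.3(23.1) = 11.76 + 38.08 + 6.93 = 56.77
2) 0.9(8.4) - 1.3(23.1) = 7.56 - 30.03 = -22.47
3) 1.2(8.4) + 1.4(34.4) + 0.5(23.8) = 10.08 + 48.16 + 11.90 = 70.14
4) 1.35(8.4) = 11.34
The controlling combination is 3, giving 70.14 kN/m.

70.14 kN/m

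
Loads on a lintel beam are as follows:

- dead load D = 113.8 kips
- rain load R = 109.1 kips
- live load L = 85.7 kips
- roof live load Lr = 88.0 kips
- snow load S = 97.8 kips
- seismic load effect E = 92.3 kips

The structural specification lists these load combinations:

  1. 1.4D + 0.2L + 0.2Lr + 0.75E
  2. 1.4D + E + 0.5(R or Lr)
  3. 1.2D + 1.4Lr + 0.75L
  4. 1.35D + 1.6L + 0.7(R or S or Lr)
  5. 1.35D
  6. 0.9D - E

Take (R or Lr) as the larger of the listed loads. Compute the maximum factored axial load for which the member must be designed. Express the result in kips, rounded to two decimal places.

367.12 kips

(R or Lr) → R = 109.1 kips; (R or S or Lr) → R = 109.1 kips.
1. 1.4(113.8) + 0.2(85.7) + 0.2(88.0) + 0.75(92.3) = 263.29
2. 1.4(113.8) + 1.0(92.3) + 0.5(109.1) = 306.17
3. 1.2(113.8) + 1.4(88.0) + 0.75(85.7) = 324.04
4. 1.35(113.8) + 1.6(85.7) + 0.7(109.1) = 367.12
5. 1.35(113.8) = 153.63
6. 0.9(113.8) - 1.0(92.3) = 10.12
Maximum is from combination 4.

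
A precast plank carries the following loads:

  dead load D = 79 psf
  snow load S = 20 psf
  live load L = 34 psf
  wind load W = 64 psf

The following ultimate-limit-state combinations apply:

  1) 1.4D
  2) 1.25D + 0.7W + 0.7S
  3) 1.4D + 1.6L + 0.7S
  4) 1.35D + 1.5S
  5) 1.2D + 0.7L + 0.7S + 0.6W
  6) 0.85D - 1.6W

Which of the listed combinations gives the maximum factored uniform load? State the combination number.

Combination 3

1) 1.4(79) = 110.6
2) 1.25(79) + 0.7(64) + 0.7(20) = 157.6
3) 1.4(79) + 1.6(34) + 0.7(20) = 179.0
4) 1.35(79) + 1.5(20) = 136.7
5) 1.2(79) + 0.7(34) + 0.7(20) + 0.6(64) = 171.0
6) 0.85(79) - 1.6(64) = -35.3
The largest value is 179.0 psf from combination 3.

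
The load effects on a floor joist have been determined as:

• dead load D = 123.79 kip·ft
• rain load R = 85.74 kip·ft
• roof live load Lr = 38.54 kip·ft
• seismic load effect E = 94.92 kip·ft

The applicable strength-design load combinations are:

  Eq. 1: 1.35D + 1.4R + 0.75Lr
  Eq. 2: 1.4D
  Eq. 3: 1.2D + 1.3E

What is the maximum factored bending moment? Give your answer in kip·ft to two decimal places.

316.06 kip·ft

Eq. 1: 1.35(123.79) + 1.4(85.74) + 0.75(38.54) = 316.06
Eq. 2: 1.4(123.79) = 173.31
Eq. 3: 1.2(123.79) + 1.3(94.92) = 271.94
Maximum is from combination 1.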